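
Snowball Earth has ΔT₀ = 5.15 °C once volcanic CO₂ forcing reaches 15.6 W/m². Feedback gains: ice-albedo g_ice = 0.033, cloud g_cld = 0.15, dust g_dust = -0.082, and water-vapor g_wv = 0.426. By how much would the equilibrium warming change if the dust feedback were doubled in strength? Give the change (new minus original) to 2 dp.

Original: g = 0.527, ΔT = 5.15/(1−0.527) = 10.8879 °C.
With doubled dust: g' = 0.445, ΔT' = 5.15/(1−0.445) = 9.2793 °C.
Change = 9.2793 − 10.8879 = -1.61 °C.

-1.61 °C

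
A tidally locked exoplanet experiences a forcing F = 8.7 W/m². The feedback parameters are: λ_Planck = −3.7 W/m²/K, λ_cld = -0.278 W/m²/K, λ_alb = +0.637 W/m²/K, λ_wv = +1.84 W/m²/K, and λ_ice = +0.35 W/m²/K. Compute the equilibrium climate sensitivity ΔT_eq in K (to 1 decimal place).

Net feedback parameter λ = (−3.7) + (-0.278) + (+0.637) + (+1.84) + (+0.35) = -1.151 W/m²/K.
ΔT = −F/λ = −8.7/(-1.151) = 7.6 K.

7.6 K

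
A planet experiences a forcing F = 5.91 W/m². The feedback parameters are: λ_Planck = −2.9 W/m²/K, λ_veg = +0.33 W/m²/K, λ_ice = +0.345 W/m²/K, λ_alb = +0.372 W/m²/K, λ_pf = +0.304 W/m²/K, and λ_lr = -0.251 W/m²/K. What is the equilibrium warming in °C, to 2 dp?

3.28 °C

Net feedback parameter λ = (−2.9) + (+0.33) + (+0.345) + (+0.372) + (+0.304) + (-0.251) = -1.8 W/m²/K.
ΔT = −F/λ = −5.91/(-1.8) = 3.28 °C.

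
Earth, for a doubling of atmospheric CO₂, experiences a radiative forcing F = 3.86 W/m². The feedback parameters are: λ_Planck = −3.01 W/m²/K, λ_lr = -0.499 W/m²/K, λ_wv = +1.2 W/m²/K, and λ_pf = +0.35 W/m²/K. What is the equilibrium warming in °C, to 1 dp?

Net feedback parameter λ = (−3.01) + (-0.499) + (+1.2) + (+0.35) = -1.959 W/m²/K.
ΔT = −F/λ = −3.86/(-1.959) = 2.0 °C.

2.0 °C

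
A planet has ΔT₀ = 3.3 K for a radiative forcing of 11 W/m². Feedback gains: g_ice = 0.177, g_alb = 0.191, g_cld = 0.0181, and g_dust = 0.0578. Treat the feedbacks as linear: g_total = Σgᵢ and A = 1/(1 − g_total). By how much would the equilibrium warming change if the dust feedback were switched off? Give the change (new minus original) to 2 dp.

Original: g = 0.4439, ΔT = 3.3/(1−0.4439) = 5.9342 K.
Without dust: g' = 0.3861, ΔT' = 3.3/(1−0.3861) = 5.3755 K.
Change = 5.3755 − 5.9342 = -0.56 K.

-0.56 K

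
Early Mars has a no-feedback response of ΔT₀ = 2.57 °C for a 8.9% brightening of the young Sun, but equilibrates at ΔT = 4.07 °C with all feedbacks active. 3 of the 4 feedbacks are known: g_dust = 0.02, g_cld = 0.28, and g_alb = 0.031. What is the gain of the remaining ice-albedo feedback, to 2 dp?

0.04

Amplification A = ΔT/ΔT₀ = 4.07/2.57 = 1.584.
Total gain g = 1 − 1/A = 1 − 1/1.584 = 0.3687.
Known gains sum to 0.02 + 0.28 + 0.031 = 0.331.
g_ice = 0.3687 − 0.331 = 0.04.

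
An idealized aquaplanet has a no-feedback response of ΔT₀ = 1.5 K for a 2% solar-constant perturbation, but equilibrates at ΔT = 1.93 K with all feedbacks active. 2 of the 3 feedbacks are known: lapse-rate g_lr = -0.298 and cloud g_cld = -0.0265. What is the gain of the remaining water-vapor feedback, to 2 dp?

0.55

Amplification A = ΔT/ΔT₀ = 1.93/1.5 = 1.287.
Total gain g = 1 − 1/A = 1 − 1/1.287 = 0.223.
Known gains sum to -0.298 − 0.0265 = -0.3245.
g_wv = 0.223 + 0.3245 = 0.55.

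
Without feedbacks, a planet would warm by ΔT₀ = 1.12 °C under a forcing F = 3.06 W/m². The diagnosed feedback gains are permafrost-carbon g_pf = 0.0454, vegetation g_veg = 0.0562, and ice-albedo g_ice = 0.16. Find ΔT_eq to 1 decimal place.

Total gain g = 0.0454 + 0.0562 + 0.16 = 0.2616.
Amplification A = 1/(1 − 0.2616) = 1.354.
ΔT = 1.12 × 1.354 = 1.5 °C.

1.5 °C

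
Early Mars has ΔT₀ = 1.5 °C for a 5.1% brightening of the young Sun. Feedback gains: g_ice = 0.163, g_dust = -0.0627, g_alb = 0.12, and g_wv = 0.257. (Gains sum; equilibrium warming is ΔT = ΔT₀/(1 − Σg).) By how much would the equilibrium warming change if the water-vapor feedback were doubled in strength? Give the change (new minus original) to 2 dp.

2.78 °C

Original: g = 0.4773, ΔT = 1.5/(1−0.4773) = 2.8697 °C.
With doubled water-vapor: g' = 0.7343, ΔT' = 1.5/(1−0.7343) = 5.6455 °C.
Change = 5.6455 − 2.8697 = 2.78 °C.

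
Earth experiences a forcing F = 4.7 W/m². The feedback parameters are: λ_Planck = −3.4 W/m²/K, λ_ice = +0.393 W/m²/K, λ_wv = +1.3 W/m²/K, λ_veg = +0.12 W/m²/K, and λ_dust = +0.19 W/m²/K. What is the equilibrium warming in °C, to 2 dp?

3.36 °C

Net feedback parameter λ = (−3.4) + (+0.393) + (+1.3) + (+0.12) + (+0.19) = -1.397 W/m²/K.
ΔT = −F/λ = −4.7/(-1.397) = 3.36 °C.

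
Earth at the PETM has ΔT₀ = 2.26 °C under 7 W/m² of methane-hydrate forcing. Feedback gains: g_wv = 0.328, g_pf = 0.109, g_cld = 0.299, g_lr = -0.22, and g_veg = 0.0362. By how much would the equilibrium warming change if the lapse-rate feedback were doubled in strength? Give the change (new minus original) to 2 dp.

Original: g = 0.5522, ΔT = 2.26/(1−0.5522) = 5.0469 °C.
With doubled lapse-rate: g' = 0.3322, ΔT' = 2.26/(1−0.3322) = 3.3842 °C.
Change = 3.3842 − 5.0469 = -1.66 °C.

-1.66 °C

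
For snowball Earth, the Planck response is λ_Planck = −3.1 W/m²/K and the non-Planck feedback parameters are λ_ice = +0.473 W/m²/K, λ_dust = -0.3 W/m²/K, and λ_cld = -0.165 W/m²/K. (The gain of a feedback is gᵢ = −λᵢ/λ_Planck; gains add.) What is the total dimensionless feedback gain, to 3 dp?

0.003

Convert to gains: g_ice = 0.473/3.1 = 0.1526; g_dust = -0.3/3.1 = -0.09677; g_cld = -0.165/3.1 = -0.05323.
Total gain g = 0.0026.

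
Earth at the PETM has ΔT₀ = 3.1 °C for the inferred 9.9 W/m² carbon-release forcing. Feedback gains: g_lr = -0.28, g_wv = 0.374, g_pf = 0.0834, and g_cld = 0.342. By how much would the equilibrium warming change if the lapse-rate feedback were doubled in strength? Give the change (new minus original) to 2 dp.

Original: g = 0.5194, ΔT = 3.1/(1−0.5194) = 6.4503 °C.
With doubled lapse-rate: g' = 0.2394, ΔT' = 3.1/(1−0.2394) = 4.0757 °C.
Change = 4.0757 − 6.4503 = -2.37 °C.

-2.37 °C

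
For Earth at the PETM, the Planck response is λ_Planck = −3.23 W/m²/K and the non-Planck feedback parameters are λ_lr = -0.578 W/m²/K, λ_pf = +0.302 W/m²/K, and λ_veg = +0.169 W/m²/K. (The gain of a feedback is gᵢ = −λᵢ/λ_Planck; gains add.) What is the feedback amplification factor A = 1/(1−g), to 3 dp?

0.968

Convert to gains: g_lr = -0.578/3.23 = -0.1789; g_pf = 0.302/3.23 = 0.0935; g_veg = 0.169/3.23 = 0.05232.
Total gain g = -0.03308.
A = 1/(1 + 0.03308) = 0.968.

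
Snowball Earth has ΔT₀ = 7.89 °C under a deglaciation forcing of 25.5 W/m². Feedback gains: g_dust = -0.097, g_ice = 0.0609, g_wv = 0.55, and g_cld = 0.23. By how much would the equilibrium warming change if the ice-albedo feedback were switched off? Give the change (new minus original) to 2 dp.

Original: g = 0.7439, ΔT = 7.89/(1−0.7439) = 30.8083 °C.
Without ice-albedo: g' = 0.683, ΔT' = 7.89/(1−0.683) = 24.8896 °C.
Change = 24.8896 − 30.8083 = -5.92 °C.

-5.92 °C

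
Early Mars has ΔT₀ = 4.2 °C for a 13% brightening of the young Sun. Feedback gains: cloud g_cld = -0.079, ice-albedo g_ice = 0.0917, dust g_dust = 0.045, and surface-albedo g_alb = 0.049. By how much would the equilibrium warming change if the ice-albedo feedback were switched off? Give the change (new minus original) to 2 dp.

Original: g = 0.1067, ΔT = 4.2/(1−0.1067) = 4.7017 °C.
Without ice-albedo: g' = 0.015, ΔT' = 4.2/(1−0.015) = 4.2640 °C.
Change = 4.2640 − 4.7017 = -0.44 °C.

-0.44 °C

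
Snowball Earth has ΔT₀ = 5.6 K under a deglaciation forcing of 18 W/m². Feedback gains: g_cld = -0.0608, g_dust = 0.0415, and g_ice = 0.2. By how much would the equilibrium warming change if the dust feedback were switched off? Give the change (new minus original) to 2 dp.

-0.33 K

Original: g = 0.1807, ΔT = 5.6/(1−0.1807) = 6.8351 K.
Without dust: g' = 0.1392, ΔT' = 5.6/(1−0.1392) = 6.5056 K.
Change = 6.5056 − 6.8351 = -0.33 K.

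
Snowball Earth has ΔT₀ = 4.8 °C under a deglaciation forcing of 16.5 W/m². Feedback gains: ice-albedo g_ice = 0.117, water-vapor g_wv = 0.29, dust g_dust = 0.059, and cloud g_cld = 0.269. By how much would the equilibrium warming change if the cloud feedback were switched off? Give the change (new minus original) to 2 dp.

-9.12 °C

Original: g = 0.735, ΔT = 4.8/(1−0.735) = 18.1132 °C.
Without cloud: g' = 0.466, ΔT' = 4.8/(1−0.466) = 8.9888 °C.
Change = 8.9888 − 18.1132 = -9.12 °C.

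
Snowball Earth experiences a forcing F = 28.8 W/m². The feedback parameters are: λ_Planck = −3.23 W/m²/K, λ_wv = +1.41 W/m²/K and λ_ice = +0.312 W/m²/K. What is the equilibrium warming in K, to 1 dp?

19.1 K

Net feedback parameter λ = (−3.23) + (+1.41) + (+0.312) = -1.508 W/m²/K.
ΔT = −F/λ = −28.8/(-1.508) = 19.1 K.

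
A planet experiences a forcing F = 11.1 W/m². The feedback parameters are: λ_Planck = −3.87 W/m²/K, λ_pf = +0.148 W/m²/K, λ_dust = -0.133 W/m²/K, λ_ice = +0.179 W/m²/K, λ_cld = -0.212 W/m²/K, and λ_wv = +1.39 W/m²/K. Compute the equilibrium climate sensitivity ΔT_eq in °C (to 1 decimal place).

Net feedback parameter λ = (−3.87) + (+0.148) + (-0.133) + (+0.179) + (-0.212) + (+1.39) = -2.498 W/m²/K.
ΔT = −F/λ = −11.1/(-2.498) = 4.4 °C.

4.4 °C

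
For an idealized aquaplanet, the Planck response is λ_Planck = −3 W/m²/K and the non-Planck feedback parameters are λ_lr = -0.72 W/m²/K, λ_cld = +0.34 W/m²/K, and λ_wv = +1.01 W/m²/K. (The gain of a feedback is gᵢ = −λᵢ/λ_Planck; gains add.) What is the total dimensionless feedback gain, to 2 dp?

0.21

Convert to gains: g_lr = -0.72/3 = -0.24; g_cld = 0.34/3 = 0.1133; g_wv = 1.01/3 = 0.3367.
Total gain g = 0.21.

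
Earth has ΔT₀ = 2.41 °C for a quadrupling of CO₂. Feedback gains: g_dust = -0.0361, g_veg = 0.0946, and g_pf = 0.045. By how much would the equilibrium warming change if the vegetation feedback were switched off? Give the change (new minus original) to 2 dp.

Original: g = 0.1035, ΔT = 2.41/(1−0.1035) = 2.6882 °C.
Without vegetation: g' = 0.0089, ΔT' = 2.41/(1−0.0089) = 2.4316 °C.
Change = 2.4316 − 2.6882 = -0.26 °C.

-0.26 °C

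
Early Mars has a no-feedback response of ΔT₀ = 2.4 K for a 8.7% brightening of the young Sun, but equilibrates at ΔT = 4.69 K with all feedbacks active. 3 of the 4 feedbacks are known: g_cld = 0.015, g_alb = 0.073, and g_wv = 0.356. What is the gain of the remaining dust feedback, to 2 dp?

Amplification A = ΔT/ΔT₀ = 4.69/2.4 = 1.954.
Total gain g = 1 − 1/A = 1 − 1/1.954 = 0.4882.
Known gains sum to 0.015 + 0.073 + 0.356 = 0.444.
g_dust = 0.4882 − 0.444 = 0.04.

0.04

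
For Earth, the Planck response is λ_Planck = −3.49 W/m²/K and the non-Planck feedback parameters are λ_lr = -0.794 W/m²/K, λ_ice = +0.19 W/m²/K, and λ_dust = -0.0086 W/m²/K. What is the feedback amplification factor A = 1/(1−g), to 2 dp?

0.85

Convert to gains: g_lr = -0.794/3.49 = -0.2275; g_ice = 0.19/3.49 = 0.05444; g_dust = -0.0086/3.49 = -0.002464.
Total gain g = -0.175524.
A = 1/(1 + 0.175524) = 0.85.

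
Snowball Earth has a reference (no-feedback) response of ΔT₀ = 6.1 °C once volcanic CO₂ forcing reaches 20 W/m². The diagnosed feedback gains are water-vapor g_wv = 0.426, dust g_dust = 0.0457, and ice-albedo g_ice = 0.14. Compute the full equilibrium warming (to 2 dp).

Total gain g = 0.426 + 0.0457 + 0.14 = 0.6117.
Amplification A = 1/(1 − 0.6117) = 2.575.
ΔT = 6.1 × 2.575 = 15.71 °C.

15.71 °C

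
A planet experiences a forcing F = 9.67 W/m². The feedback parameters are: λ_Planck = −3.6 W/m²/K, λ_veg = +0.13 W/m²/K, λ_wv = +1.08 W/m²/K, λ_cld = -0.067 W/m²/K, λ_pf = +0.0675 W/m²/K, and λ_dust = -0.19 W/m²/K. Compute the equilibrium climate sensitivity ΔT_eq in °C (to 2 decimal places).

Net feedback parameter λ = (−3.6) + (+0.13) + (+1.08) + (-0.067) + (+0.0675) + (-0.19) = -2.5795 W/m²/K.
ΔT = −F/λ = −9.67/(-2.5795) = 3.75 °C.

3.75 °C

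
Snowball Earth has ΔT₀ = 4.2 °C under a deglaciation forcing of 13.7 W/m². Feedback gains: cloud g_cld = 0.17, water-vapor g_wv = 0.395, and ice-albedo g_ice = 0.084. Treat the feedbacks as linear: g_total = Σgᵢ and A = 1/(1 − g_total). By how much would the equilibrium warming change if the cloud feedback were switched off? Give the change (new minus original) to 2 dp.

-3.90 °C

Original: g = 0.649, ΔT = 4.2/(1−0.649) = 11.9658 °C.
Without cloud: g' = 0.479, ΔT' = 4.2/(1−0.479) = 8.0614 °C.
Change = 8.0614 − 11.9658 = -3.90 °C.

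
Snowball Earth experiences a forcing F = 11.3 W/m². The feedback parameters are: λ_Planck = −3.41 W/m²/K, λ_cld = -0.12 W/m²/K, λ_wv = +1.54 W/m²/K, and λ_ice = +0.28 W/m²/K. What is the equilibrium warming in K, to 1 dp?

6.6 K

Net feedback parameter λ = (−3.41) + (-0.12) + (+1.54) + (+0.28) = -1.71 W/m²/K.
ΔT = −F/λ = −11.3/(-1.71) = 6.6 K.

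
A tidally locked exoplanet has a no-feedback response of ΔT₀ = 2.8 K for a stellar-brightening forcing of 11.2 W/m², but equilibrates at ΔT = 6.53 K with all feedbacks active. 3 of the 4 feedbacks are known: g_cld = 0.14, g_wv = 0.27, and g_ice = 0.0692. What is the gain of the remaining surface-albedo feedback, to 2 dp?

0.09

Amplification A = ΔT/ΔT₀ = 6.53/2.8 = 2.332.
Total gain g = 1 − 1/A = 1 − 1/2.332 = 0.5712.
Known gains sum to 0.14 + 0.27 + 0.0692 = 0.4792.
g_alb = 0.5712 − 0.4792 = 0.09.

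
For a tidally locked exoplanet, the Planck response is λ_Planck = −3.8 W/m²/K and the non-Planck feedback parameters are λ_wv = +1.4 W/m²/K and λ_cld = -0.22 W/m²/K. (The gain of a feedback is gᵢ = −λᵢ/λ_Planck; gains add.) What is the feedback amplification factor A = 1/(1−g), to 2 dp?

Convert to gains: g_wv = 1.4/3.8 = 0.3684; g_cld = -0.22/3.8 = -0.05789.
Total gain g = 0.31051.
A = 1/(1 − 0.31051) = 1.45.

1.45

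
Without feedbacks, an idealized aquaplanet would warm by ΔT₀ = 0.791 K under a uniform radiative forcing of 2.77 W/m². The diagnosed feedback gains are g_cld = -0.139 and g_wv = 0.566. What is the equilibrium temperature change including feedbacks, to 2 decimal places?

1.38 K

Total gain g = -0.139 + 0.566 = 0.427.
Amplification A = 1/(1 − 0.427) = 1.745.
ΔT = 0.791 × 1.745 = 1.38 K.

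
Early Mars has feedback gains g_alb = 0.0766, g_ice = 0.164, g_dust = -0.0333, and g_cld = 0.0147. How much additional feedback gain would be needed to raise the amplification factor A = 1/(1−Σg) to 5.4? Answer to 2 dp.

Current total gain = 0.222.
Target gain for A = 5.4: g* = 1 − 1/5.4 = 0.8148.
Additional gain needed = 0.8148 − 0.222 = 0.59.

0.59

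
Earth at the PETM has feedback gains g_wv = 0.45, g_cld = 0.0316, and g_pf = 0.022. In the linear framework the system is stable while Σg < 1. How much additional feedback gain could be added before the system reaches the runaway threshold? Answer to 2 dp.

0.50

Current total gain = 0.45 + 0.0316 + 0.022 = 0.5036.
Margin to runaway = 1 − 0.5036 = 0.50.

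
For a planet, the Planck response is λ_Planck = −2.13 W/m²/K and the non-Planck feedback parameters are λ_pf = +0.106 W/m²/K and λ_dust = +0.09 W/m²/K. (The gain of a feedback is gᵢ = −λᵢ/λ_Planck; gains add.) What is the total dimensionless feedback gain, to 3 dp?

Convert to gains: g_pf = 0.106/2.13 = 0.04977; g_dust = 0.09/2.13 = 0.04225.
Total gain g = 0.09202.

0.092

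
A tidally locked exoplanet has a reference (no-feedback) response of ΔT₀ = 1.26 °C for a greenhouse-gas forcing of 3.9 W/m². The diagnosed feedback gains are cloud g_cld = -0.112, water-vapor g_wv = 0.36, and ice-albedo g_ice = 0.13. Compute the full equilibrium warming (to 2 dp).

2.03 °C

Total gain g = -0.112 + 0.36 + 0.13 = 0.378.
Amplification A = 1/(1 − 0.378) = 1.608.
ΔT = 1.26 × 1.608 = 2.03 °C.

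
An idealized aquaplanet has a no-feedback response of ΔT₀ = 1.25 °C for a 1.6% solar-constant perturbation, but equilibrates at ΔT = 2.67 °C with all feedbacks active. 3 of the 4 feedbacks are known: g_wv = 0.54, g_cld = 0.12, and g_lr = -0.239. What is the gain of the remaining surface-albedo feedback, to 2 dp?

0.11

Amplification A = ΔT/ΔT₀ = 2.67/1.25 = 2.136.
Total gain g = 1 − 1/A = 1 − 1/2.136 = 0.5318.
Known gains sum to 0.54 + 0.12 − 0.239 = 0.421.
g_alb = 0.5318 − 0.421 = 0.11.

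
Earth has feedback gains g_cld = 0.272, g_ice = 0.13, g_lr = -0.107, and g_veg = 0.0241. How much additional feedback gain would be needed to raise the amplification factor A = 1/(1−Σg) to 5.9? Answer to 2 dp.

Current total gain = 0.3191.
Target gain for A = 5.9: g* = 1 − 1/5.9 = 0.8305.
Additional gain needed = 0.8305 − 0.3191 = 0.51.

0.51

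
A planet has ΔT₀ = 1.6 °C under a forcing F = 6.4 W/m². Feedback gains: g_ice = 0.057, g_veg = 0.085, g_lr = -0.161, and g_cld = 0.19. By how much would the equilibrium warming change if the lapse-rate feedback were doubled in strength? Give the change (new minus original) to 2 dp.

-0.31 °C

Original: g = 0.171, ΔT = 1.6/(1−0.171) = 1.9300 °C.
With doubled lapse-rate: g' = 0.01, ΔT' = 1.6/(1−0.01) = 1.6162 °C.
Change = 1.6162 − 1.9300 = -0.31 °C.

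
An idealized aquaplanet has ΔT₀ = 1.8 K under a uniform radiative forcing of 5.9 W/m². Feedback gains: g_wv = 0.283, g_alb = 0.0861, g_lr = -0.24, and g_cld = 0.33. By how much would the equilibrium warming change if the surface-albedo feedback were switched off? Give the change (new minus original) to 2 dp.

-0.46 K

Original: g = 0.4591, ΔT = 1.8/(1−0.4591) = 3.3278 K.
Without surface-albedo: g' = 0.373, ΔT' = 1.8/(1−0.373) = 2.8708 K.
Change = 2.8708 − 3.3278 = -0.46 K.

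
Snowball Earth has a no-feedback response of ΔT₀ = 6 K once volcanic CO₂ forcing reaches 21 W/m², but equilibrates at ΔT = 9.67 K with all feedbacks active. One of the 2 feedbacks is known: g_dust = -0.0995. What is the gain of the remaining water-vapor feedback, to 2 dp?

0.48

Amplification A = ΔT/ΔT₀ = 9.67/6 = 1.612.
Total gain g = 1 − 1/A = 1 − 1/1.612 = 0.3797.
The known gain is -0.0995.
g_wv = 0.3797 + 0.0995 = 0.48.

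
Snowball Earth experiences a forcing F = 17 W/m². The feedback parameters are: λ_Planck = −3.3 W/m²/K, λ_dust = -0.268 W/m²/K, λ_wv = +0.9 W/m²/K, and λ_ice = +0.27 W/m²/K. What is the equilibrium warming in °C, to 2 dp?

7.09 °C

Net feedback parameter λ = (−3.3) + (-0.268) + (+0.9) + (+0.27) = -2.398 W/m²/K.
ΔT = −F/λ = −17/(-2.398) = 7.09 °C.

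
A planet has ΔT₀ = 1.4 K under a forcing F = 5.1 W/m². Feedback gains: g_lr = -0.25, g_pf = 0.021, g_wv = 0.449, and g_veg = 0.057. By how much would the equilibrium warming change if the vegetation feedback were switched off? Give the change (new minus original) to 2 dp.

Original: g = 0.277, ΔT = 1.4/(1−0.277) = 1.9364 K.
Without vegetation: g' = 0.22, ΔT' = 1.4/(1−0.22) = 1.7949 K.
Change = 1.7949 − 1.9364 = -0.14 K.

-0.14 K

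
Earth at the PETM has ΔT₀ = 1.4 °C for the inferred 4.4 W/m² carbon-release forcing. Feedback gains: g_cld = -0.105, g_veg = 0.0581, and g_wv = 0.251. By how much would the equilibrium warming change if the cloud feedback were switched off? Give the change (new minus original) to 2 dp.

0.27 °C

Original: g = 0.2041, ΔT = 1.4/(1−0.2041) = 1.7590 °C.
Without cloud: g' = 0.3091, ΔT' = 1.4/(1−0.3091) = 2.0263 °C.
Change = 2.0263 − 1.7590 = 0.27 °C.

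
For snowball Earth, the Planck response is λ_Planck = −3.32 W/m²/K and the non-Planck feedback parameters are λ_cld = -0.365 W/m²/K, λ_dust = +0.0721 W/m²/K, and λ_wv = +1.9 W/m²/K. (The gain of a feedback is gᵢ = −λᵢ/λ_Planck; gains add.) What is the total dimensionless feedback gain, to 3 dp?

Convert to gains: g_cld = -0.365/3.32 = -0.1099; g_dust = 0.0721/3.32 = 0.02172; g_wv = 1.9/3.32 = 0.5723.
Total gain g = 0.48412.

0.484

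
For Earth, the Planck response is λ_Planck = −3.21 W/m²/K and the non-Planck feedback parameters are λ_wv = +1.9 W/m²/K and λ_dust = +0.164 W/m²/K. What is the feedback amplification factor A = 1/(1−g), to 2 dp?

Convert to gains: g_wv = 1.9/3.21 = 0.5919; g_dust = 0.164/3.21 = 0.05109.
Total gain g = 0.64299.
A = 1/(1 − 0.64299) = 2.80.

2.80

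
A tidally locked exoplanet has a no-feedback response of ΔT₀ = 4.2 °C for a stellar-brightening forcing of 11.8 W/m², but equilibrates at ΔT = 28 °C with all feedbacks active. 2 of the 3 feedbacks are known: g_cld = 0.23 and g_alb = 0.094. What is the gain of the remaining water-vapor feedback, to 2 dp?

Amplification A = ΔT/ΔT₀ = 28/4.2 = 6.667.
Total gain g = 1 − 1/A = 1 − 1/6.667 = 0.85.
Known gains sum to 0.23 + 0.094 = 0.324.
g_wv = 0.85 − 0.324 = 0.53.

0.53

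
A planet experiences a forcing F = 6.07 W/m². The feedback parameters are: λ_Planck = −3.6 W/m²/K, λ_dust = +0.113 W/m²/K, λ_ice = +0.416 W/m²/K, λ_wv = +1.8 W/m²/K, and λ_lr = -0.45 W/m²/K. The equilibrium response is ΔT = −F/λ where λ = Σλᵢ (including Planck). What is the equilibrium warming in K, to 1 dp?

Net feedback parameter λ = (−3.6) + (+0.113) + (+0.416) + (+1.8) + (-0.45) = -1.721 W/m²/K.
ΔT = −F/λ = −6.07/(-1.721) = 3.5 K.

3.5 K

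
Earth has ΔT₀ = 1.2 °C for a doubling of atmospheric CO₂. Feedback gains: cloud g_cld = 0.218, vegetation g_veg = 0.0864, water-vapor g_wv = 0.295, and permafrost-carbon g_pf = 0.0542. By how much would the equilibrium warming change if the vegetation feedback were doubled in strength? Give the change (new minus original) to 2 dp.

1.15 °C

Original: g = 0.6536, ΔT = 1.2/(1−0.6536) = 3.4642 °C.
With doubled vegetation: g' = 0.74, ΔT' = 1.2/(1−0.74) = 4.6154 °C.
Change = 4.6154 − 3.4642 = 1.15 °C.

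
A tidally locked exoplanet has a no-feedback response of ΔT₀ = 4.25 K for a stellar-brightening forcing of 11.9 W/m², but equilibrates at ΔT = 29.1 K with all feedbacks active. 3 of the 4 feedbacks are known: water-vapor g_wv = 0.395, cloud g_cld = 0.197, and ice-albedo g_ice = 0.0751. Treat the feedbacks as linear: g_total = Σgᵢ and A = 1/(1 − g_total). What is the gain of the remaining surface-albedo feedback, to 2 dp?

0.19

Amplification A = ΔT/ΔT₀ = 29.1/4.25 = 6.847.
Total gain g = 1 − 1/A = 1 − 1/6.847 = 0.854.
Known gains sum to 0.395 + 0.197 + 0.0751 = 0.6671.
g_alb = 0.854 − 0.6671 = 0.19.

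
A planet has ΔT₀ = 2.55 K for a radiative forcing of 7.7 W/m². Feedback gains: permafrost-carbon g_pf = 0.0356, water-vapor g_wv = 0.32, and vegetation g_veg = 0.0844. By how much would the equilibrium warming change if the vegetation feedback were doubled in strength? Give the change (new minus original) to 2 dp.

0.81 K

Original: g = 0.44, ΔT = 2.55/(1−0.44) = 4.5536 K.
With doubled vegetation: g' = 0.5244, ΔT' = 2.55/(1−0.5244) = 5.3616 K.
Change = 5.3616 − 4.5536 = 0.81 K.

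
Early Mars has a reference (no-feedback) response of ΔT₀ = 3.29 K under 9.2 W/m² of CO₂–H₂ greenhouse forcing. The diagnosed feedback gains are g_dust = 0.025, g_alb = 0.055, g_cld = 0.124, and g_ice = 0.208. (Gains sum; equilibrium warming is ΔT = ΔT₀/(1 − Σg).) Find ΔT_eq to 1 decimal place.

5.6 K

Total gain g = 0.025 + 0.055 + 0.124 + 0.208 = 0.412.
Amplification A = 1/(1 − 0.412) = 1.701.
ΔT = 3.29 × 1.701 = 5.6 K.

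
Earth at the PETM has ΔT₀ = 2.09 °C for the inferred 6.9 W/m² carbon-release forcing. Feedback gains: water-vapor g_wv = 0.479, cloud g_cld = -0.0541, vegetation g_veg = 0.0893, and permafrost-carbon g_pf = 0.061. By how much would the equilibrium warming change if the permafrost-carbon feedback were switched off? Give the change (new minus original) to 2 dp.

-0.62 °C

Original: g = 0.5752, ΔT = 2.09/(1−0.5752) = 4.9200 °C.
Without permafrost-carbon: g' = 0.5142, ΔT' = 2.09/(1−0.5142) = 4.3022 °C.
Change = 4.3022 − 4.9200 = -0.62 °C.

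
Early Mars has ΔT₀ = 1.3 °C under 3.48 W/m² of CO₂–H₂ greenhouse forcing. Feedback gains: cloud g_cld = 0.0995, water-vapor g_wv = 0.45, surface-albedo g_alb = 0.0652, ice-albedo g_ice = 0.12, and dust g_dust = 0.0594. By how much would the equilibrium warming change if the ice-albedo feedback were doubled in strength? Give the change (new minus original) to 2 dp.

Original: g = 0.7941, ΔT = 1.3/(1−0.7941) = 6.3137 °C.
With doubled ice-albedo: g' = 0.9141, ΔT' = 1.3/(1−0.9141) = 15.1339 °C.
Change = 15.1339 − 6.3137 = 8.82 °C.

8.82 °C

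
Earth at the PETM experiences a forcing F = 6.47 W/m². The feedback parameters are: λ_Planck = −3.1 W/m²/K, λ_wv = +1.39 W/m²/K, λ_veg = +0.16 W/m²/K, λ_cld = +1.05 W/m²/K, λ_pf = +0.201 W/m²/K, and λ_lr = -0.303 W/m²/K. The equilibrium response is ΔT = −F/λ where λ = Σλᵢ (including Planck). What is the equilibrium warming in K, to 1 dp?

10.7 K

Net feedback parameter λ = (−3.1) + (+1.39) + (+0.16) + (+1.05) + (+0.201) + (-0.303) = -0.602 W/m²/K.
ΔT = −F/λ = −6.47/(-0.602) = 10.7 K.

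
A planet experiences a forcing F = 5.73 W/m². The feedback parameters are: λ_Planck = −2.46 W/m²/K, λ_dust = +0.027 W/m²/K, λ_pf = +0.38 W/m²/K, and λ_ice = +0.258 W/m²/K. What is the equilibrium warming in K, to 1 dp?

3.2 K

Net feedback parameter λ = (−2.46) + (+0.027) + (+0.38) + (+0.258) = -1.795 W/m²/K.
ΔT = −F/λ = −5.73/(-1.795) = 3.2 K.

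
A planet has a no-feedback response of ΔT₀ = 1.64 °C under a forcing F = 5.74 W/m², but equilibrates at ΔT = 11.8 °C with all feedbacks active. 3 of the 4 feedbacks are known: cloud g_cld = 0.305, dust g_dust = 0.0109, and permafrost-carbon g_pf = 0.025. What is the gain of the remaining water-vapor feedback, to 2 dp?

0.52

Amplification A = ΔT/ΔT₀ = 11.8/1.64 = 7.195.
Total gain g = 1 − 1/A = 1 − 1/7.195 = 0.861.
Known gains sum to 0.305 + 0.0109 + 0.025 = 0.3409.
g_wv = 0.861 − 0.3409 = 0.52.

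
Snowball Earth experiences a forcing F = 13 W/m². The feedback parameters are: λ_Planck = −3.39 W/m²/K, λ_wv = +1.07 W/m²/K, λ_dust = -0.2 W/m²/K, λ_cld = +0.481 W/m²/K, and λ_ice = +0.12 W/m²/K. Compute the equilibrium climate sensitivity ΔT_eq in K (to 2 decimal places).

Net feedback parameter λ = (−3.39) + (+1.07) + (-0.2) + (+0.481) + (+0.12) = -1.919 W/m²/K.
ΔT = −F/λ = −13/(-1.919) = 6.77 K.

6.77 K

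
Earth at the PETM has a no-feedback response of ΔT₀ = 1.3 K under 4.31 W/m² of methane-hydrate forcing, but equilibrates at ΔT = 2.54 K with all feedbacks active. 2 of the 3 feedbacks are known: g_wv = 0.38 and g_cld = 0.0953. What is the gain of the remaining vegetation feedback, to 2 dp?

Amplification A = ΔT/ΔT₀ = 2.54/1.3 = 1.954.
Total gain g = 1 − 1/A = 1 − 1/1.954 = 0.4882.
Known gains sum to 0.38 + 0.0953 = 0.4753.
g_veg = 0.4882 − 0.4753 = 0.01.

0.01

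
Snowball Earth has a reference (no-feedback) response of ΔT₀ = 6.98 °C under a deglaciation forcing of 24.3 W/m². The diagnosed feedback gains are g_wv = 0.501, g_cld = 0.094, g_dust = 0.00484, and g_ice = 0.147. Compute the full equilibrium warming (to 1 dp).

Total gain g = 0.501 + 0.094 + 0.00484 + 0.147 = 0.74684.
Amplification A = 1/(1 − 0.74684) = 3.95.
ΔT = 6.98 × 3.95 = 27.6 °C.

27.6 °C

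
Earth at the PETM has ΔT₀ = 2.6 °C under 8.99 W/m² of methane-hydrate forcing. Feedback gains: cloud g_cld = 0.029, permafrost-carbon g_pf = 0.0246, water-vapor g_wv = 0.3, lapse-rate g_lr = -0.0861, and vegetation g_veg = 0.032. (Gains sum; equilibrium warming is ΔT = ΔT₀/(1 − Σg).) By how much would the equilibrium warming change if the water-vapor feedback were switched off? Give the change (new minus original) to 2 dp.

-1.11 °C

Original: g = 0.2995, ΔT = 2.6/(1−0.2995) = 3.7116 °C.
Without water-vapor: g' = -0.0005, ΔT' = 2.6/(1+0.0005) = 2.5987 °C.
Change = 2.5987 − 3.7116 = -1.11 °C.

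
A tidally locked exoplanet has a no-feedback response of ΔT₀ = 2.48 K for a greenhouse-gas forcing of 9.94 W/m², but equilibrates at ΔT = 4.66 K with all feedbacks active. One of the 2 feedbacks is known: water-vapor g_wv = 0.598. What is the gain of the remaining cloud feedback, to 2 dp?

-0.13

Amplification A = ΔT/ΔT₀ = 4.66/2.48 = 1.879.
Total gain g = 1 − 1/A = 1 − 1/1.879 = 0.4678.
The known gain is 0.598.
g_cld = 0.4678 − 0.598 = -0.13.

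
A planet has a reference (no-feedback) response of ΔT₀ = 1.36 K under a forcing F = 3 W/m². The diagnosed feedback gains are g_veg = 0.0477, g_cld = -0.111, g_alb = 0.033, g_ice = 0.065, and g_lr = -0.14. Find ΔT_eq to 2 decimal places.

1.23 K

Total gain g = 0.0477 − 0.111 + 0.033 + 0.065 − 0.14 = -0.1053.
Amplification A = 1/(1 + 0.1053) = 0.9047.
ΔT = 1.36 × 0.9047 = 1.23 K.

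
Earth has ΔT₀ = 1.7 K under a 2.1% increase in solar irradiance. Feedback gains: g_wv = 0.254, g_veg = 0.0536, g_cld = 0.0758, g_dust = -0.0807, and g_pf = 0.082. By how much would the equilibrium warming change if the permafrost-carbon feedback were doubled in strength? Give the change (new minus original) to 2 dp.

Original: g = 0.3847, ΔT = 1.7/(1−0.3847) = 2.7629 K.
With doubled permafrost-carbon: g' = 0.4667, ΔT' = 1.7/(1−0.4667) = 3.1877 K.
Change = 3.1877 − 2.7629 = 0.42 K.

0.42 K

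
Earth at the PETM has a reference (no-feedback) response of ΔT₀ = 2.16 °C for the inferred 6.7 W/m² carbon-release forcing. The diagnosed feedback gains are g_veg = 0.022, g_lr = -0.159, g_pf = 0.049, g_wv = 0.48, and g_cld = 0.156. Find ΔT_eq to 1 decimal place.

4.8 °C

Total gain g = 0.022 − 0.159 + 0.049 + 0.48 + 0.156 = 0.548.
Amplification A = 1/(1 − 0.548) = 2.212.
ΔT = 2.16 × 2.212 = 4.8 °C.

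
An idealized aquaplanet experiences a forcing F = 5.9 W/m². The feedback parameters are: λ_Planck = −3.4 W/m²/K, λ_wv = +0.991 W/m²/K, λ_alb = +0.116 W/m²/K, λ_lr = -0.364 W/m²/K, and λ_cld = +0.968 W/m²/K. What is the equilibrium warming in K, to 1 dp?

Net feedback parameter λ = (−3.4) + (+0.991) + (+0.116) + (-0.364) + (+0.968) = -1.689 W/m²/K.
ΔT = −F/λ = −5.9/(-1.689) = 3.5 K.

3.5 K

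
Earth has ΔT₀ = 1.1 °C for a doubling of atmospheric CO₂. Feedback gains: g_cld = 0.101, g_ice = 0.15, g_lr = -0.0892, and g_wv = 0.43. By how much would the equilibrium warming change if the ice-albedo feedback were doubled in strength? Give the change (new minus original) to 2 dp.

1.57 °C

Original: g = 0.5918, ΔT = 1.1/(1−0.5918) = 2.6948 °C.
With doubled ice-albedo: g' = 0.7418, ΔT' = 1.1/(1−0.7418) = 4.2603 °C.
Change = 4.2603 − 2.6948 = 1.57 °C.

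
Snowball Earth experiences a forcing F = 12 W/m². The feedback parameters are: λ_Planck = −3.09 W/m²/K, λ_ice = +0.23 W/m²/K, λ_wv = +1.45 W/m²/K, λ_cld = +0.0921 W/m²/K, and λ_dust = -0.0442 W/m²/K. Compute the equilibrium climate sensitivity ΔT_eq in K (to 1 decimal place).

Net feedback parameter λ = (−3.09) + (+0.23) + (+1.45) + (+0.0921) + (-0.0442) = -1.3621 W/m²/K.
ΔT = −F/λ = −12/(-1.3621) = 8.8 K.

8.8 K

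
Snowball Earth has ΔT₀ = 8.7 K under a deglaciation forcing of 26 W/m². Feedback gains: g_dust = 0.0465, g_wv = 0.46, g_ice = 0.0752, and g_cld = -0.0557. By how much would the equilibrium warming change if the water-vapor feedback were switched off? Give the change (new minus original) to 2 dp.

-9.04 K

Original: g = 0.526, ΔT = 8.7/(1−0.526) = 18.3544 K.
Without water-vapor: g' = 0.066, ΔT' = 8.7/(1−0.066) = 9.3148 K.
Change = 9.3148 − 18.3544 = -9.04 K.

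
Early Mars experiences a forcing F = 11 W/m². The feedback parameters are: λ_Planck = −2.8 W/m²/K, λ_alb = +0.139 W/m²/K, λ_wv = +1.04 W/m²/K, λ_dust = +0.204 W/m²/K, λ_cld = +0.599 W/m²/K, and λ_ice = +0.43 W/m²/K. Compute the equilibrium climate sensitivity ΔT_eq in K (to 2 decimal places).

28.35 K

Net feedback parameter λ = (−2.8) + (+0.139) + (+1.04) + (+0.204) + (+0.599) + (+0.43) = -0.388 W/m²/K.
ΔT = −F/λ = −11/(-0.388) = 28.35 K.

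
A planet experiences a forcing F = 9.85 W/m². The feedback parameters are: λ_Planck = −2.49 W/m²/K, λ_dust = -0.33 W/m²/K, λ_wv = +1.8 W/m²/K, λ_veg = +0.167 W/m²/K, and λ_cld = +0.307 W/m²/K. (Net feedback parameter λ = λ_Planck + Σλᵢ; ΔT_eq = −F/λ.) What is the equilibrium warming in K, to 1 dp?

Net feedback parameter λ = (−2.49) + (-0.33) + (+1.8) + (+0.167) + (+0.307) = -0.546 W/m²/K.
ΔT = −F/λ = −9.85/(-0.546) = 18.0 K.

18.0 K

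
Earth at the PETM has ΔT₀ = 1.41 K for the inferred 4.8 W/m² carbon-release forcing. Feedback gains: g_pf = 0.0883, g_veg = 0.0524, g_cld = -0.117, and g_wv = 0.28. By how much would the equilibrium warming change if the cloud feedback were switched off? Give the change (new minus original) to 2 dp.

0.41 K

Original: g = 0.3037, ΔT = 1.41/(1−0.3037) = 2.0250 K.
Without cloud: g' = 0.4207, ΔT' = 1.41/(1−0.4207) = 2.4340 K.
Change = 2.4340 − 2.0250 = 0.41 K.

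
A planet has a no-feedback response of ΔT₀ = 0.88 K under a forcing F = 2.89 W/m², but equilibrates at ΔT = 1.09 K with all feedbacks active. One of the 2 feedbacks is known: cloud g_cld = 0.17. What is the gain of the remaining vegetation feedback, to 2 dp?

Amplification A = ΔT/ΔT₀ = 1.09/0.88 = 1.239.
Total gain g = 1 − 1/A = 1 − 1/1.239 = 0.1929.
The known gain is 0.17.
g_veg = 0.1929 − 0.17 = 0.02.

0.02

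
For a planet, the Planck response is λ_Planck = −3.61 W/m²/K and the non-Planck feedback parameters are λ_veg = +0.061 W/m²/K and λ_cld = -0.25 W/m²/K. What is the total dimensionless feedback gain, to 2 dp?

-0.05

Convert to gains: g_veg = 0.061/3.61 = 0.0169; g_cld = -0.25/3.61 = -0.06925.
Total gain g = -0.05235.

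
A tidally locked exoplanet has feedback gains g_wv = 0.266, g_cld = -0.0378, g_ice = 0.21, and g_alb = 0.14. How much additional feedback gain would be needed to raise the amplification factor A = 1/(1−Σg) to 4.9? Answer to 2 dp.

0.22

Current total gain = 0.5782.
Target gain for A = 4.9: g* = 1 − 1/4.9 = 0.7959.
Additional gain needed = 0.7959 − 0.5782 = 0.22.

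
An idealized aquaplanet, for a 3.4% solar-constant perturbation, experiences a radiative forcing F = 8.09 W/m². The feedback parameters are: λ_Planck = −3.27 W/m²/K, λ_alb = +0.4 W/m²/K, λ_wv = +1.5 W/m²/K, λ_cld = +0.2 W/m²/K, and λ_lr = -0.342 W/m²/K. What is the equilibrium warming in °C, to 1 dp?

Net feedback parameter λ = (−3.27) + (+0.4) + (+1.5) + (+0.2) + (-0.342) = -1.512 W/m²/K.
ΔT = −F/λ = −8.09/(-1.512) = 5.4 °C.

5.4 °C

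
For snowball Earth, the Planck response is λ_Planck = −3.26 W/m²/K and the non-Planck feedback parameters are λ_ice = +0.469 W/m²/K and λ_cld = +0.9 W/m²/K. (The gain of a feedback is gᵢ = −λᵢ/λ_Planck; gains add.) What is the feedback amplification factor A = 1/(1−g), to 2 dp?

1.72

Convert to gains: g_ice = 0.469/3.26 = 0.1439; g_cld = 0.9/3.26 = 0.2761.
Total gain g = 0.42.
A = 1/(1 − 0.42) = 1.72.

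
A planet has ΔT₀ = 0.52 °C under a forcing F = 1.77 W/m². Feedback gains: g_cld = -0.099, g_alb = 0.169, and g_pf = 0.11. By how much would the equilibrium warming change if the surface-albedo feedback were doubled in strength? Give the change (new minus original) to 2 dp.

Original: g = 0.18, ΔT = 0.52/(1−0.18) = 0.6341 °C.
With doubled surface-albedo: g' = 0.349, ΔT' = 0.52/(1−0.349) = 0.7988 °C.
Change = 0.7988 − 0.6341 = 0.16 °C.

0.16 °C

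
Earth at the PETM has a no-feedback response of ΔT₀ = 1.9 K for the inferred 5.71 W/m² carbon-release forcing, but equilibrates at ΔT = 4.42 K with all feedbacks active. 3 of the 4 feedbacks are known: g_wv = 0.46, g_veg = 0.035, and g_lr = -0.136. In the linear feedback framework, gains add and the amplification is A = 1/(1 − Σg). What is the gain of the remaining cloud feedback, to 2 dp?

Amplification A = ΔT/ΔT₀ = 4.42/1.9 = 2.326.
Total gain g = 1 − 1/A = 1 − 1/2.326 = 0.5701.
Known gains sum to 0.46 + 0.035 − 0.136 = 0.359.
g_cld = 0.5701 − 0.359 = 0.21.

0.21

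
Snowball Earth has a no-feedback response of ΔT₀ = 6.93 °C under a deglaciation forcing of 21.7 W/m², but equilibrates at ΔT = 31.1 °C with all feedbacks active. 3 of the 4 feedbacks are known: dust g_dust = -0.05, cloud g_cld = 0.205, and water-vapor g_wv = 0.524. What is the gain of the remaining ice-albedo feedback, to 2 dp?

Amplification A = ΔT/ΔT₀ = 31.1/6.93 = 4.488.
Total gain g = 1 − 1/A = 1 − 1/4.488 = 0.7772.
Known gains sum to -0.05 + 0.205 + 0.524 = 0.679.
g_ice = 0.7772 − 0.679 = 0.10.

0.10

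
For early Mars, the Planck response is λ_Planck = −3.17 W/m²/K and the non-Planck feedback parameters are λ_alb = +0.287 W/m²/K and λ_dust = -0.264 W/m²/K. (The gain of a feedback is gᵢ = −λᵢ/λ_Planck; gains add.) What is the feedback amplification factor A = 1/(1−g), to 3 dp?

Convert to gains: g_alb = 0.287/3.17 = 0.09054; g_dust = -0.264/3.17 = -0.08328.
Total gain g = 0.00726.
A = 1/(1 − 0.00726) = 1.007.

1.007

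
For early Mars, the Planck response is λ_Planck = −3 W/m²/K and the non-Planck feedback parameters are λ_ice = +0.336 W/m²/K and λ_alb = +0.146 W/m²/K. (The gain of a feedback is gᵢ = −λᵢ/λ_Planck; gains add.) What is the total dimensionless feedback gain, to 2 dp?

0.16

Convert to gains: g_ice = 0.336/3 = 0.112; g_alb = 0.146/3 = 0.04867.
Total gain g = 0.16067.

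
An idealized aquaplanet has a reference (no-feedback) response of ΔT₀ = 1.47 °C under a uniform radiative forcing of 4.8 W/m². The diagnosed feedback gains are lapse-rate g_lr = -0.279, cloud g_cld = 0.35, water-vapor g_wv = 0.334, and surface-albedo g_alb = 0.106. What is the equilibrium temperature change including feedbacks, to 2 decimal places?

3.01 °C

Total gain g = -0.279 + 0.35 + 0.334 + 0.106 = 0.511.
Amplification A = 1/(1 − 0.511) = 2.045.
ΔT = 1.47 × 2.045 = 3.01 °C.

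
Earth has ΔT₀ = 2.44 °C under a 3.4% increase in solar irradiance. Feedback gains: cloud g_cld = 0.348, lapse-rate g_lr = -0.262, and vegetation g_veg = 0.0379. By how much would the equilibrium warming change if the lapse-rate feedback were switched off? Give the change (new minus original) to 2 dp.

1.19 °C

Original: g = 0.1239, ΔT = 2.44/(1−0.1239) = 2.7851 °C.
Without lapse-rate: g' = 0.3859, ΔT' = 2.44/(1−0.3859) = 3.9733 °C.
Change = 3.9733 − 2.7851 = 1.19 °C.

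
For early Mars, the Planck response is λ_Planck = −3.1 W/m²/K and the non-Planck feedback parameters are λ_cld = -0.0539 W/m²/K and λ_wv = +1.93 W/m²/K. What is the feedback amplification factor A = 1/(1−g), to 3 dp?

Convert to gains: g_cld = -0.0539/3.1 = -0.01739; g_wv = 1.93/3.1 = 0.6226.
Total gain g = 0.60521.
A = 1/(1 − 0.60521) = 2.533.

2.533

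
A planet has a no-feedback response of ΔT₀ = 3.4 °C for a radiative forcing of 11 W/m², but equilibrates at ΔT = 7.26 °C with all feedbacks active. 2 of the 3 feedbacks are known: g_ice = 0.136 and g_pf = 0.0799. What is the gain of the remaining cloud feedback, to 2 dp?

0.32

Amplification A = ΔT/ΔT₀ = 7.26/3.4 = 2.135.
Total gain g = 1 − 1/A = 1 − 1/2.135 = 0.5316.
Known gains sum to 0.136 + 0.0799 = 0.2159.
g_cld = 0.5316 − 0.2159 = 0.32.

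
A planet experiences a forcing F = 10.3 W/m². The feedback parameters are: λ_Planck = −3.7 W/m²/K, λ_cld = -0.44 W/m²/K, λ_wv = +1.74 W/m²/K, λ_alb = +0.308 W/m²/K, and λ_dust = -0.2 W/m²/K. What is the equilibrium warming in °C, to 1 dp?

Net feedback parameter λ = (−3.7) + (-0.44) + (+1.74) + (+0.308) + (-0.2) = -2.292 W/m²/K.
ΔT = −F/λ = −10.3/(-2.292) = 4.5 °C.

4.5 °C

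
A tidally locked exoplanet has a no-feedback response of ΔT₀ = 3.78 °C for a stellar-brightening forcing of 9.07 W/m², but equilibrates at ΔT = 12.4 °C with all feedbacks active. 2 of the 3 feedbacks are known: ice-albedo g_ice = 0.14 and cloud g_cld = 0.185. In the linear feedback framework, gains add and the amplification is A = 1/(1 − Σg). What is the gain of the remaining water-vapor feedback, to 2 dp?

0.37

Amplification A = ΔT/ΔT₀ = 12.4/3.78 = 3.28.
Total gain g = 1 − 1/A = 1 − 1/3.28 = 0.6951.
Known gains sum to 0.14 + 0.185 = 0.325.
g_wv = 0.6951 − 0.325 = 0.37.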